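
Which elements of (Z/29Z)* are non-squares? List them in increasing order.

2, 3, 8, 10, 11, 12, 14, 15, 17, 18, 19, 21, 26, 27

Square k = 1,…,14 (k and 29−k give the same square):
1²=1, 2²=4, 3²=9, 4²=16, 5²=25, 6²≡7, 7²≡20, 8²≡6, 9²≡23, 10²≡13, 11²≡5, 12²≡28, 13²≡24, 14²≡22 (mod 29).
The residues are {1, 4, 5, 6, 7, 9, 13, 16, 20, 22, 23, 24, 25, 28}; the non-residues are the remaining 14 nonzero classes.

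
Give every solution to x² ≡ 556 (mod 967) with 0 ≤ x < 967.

Since 967 ≡ 3 (mod 4), a square root of 556 is 556^((967+1)/4) = 556^242 mod 967.
Repeated squaring: 556^2≡663, 556^4≡551, 556^8≡930, 556^16≡402, 556^32≡115, 556^64≡654, 556^128≡302 (mod 967).
556^242 = 556^(128+64+32+16+2) ≡ 649 (mod 967).
Check: 649² = 421201 ≡ 556 (mod 967). The two roots are 318 and 649.

318, 649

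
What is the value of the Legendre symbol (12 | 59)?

1

Pull out 2^2: since 59 ≡ 3 (mod 8), (2/59) = -1, so (2/59)^2 = +1.
Reciprocity: 3 ≡ 3 and 59 ≡ 3 (mod 4), so (3/59) = −(59/3).
Reduce top mod 3: now compute (2/3).
Pull out 2: since 3 ≡ 3 (mod 8), (2/3) = -1.
Reached (1/3) = 1. Collecting the sign flips along the way, the symbol is +1.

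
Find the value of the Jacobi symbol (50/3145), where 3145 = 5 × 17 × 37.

0

Pull out 2: since 3145 ≡ 1 (mod 8), (2/3145) = +1.
Reciprocity: 25 ≡ 1 and 3145 ≡ 1 (mod 4), so (25/3145) = +(3145/25).
Reduce top mod 25: now compute (20/25).
Pull out 2^2: since 25 ≡ 1 (mod 8), (2/25) = +1, so (2/25)^2 = +1.
Reciprocity: 5 ≡ 1 and 25 ≡ 1 (mod 4), so (5/25) = +(25/5).
Reduce top mod 5: now compute (0/5).
Top reduces to 0: gcd > 1, so the symbol is 0.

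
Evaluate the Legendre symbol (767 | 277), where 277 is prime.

First reduce: 767 ≡ 213 (mod 277).
Reciprocity: 213 ≡ 1 and 277 ≡ 1 (mod 4), so (213/277) = +(277/213).
Reduce top mod 213: now compute (64/213).
Pull out 2^6: since 213 ≡ 5 (mod 8), (2/213) = -1, so (2/213)^6 = +1.
Reached (1/213) = 1. Collecting the sign flips along the way, the symbol is +1.

1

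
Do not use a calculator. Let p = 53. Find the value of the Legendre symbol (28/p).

1

Euler's criterion: (28/53) ≡ 28^26 (mod 53).
28^2 ≡ 42 (mod 53)
28^4 ≡ 15 (mod 53)
28^8 ≡ 13 (mod 53)
28^16 ≡ 10 (mod 53)
28^26 = 28^(16+8+2) ≡ 1 (mod 53).
Result is 1, so (28/53) = 1.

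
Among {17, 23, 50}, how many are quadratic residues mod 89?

2

(17/89) = +1 → QR.
(23/89) = -1 → non-residue.
(50/89) = +1 → QR.
Total quadratic residues among the 3: 2.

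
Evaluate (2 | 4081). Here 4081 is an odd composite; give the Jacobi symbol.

1

Pull out 2: since 4081 ≡ 1 (mod 8), (2/4081) = +1.
Reached (1/4081) = 1. Collecting the sign flips along the way, the symbol is +1.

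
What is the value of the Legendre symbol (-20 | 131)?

-1

First reduce: -20 ≡ 111 (mod 131).
Reciprocity: 111 ≡ 3 and 131 ≡ 3 (mod 4), so (111/131) = −(131/111).
Reduce top mod 111: now compute (20/111).
Pull out 2^2: since 111 ≡ 7 (mod 8), (2/111) = +1, so (2/111)^2 = +1.
Reciprocity: 5 ≡ 1 and 111 ≡ 3 (mod 4), so (5/111) = +(111/5).
Reduce top mod 5: now compute (1/5).
Reached (1/5) = 1. Collecting the sign flips along the way, the symbol is -1.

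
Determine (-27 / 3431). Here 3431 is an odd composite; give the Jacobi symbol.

First reduce: -27 ≡ 3404 (mod 3431).
Pull out 2^2: since 3431 ≡ 7 (mod 8), (2/3431) = +1, so (2/3431)^2 = +1.
Reciprocity: 851 ≡ 3 and 3431 ≡ 3 (mod 4), so (851/3431) = −(3431/851).
Reduce top mod 851: now compute (27/851).
Reciprocity: 27 ≡ 3 and 851 ≡ 3 (mod 4), so (27/851) = −(851/27).
Reduce top mod 27: now compute (14/27).
Pull out 2: since 27 ≡ 3 (mod 8), (2/27) = -1.
Reciprocity: 7 ≡ 3 and 27 ≡ 3 (mod 4), so (7/27) = −(27/7).
Reduce top mod 7: now compute (6/7).
Pull out 2: since 7 ≡ 7 (mod 8), (2/7) = +1.
Reciprocity: 3 ≡ 3 and 7 ≡ 3 (mod 4), so (3/7) = −(7/3).
Reduce top mod 3: now compute (1/3).
Reached (1/3) = 1. Collecting the sign flips along the way, the symbol is -1.

-1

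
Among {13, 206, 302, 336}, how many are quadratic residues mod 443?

1

(13/443) = +1 → QR.
(206/443) = -1 → non-residue.
(302/443) = -1 → non-residue.
(336/443) = -1 → non-residue.
Total quadratic residues among the 4: 1.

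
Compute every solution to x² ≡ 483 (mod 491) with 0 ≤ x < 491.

188, 303

Since 491 ≡ 3 (mod 4), a square root of 483 is 483^((491+1)/4) = 483^123 mod 491.
Repeated squaring: 483^2≡64, 483^4≡168, 483^8≡237, 483^16≡195, 483^32≡218, 483^64≡388 (mod 491).
483^123 = 483^(64+32+16+8+2+1) ≡ 303 (mod 491).
Check: 303² = 91809 ≡ 483 (mod 491). The two roots are 188 and 303.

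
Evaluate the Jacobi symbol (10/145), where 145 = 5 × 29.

Pull out 2: since 145 ≡ 1 (mod 8), (2/145) = +1.
Reciprocity: 5 ≡ 1 and 145 ≡ 1 (mod 4), so (5/145) = +(145/5).
Reduce top mod 5: now compute (0/5).
Top reduces to 0: gcd > 1, so the symbol is 0.

0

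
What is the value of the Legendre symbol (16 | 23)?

1

Pull out 2^4: since 23 ≡ 7 (mod 8), (2/23) = +1, so (2/23)^4 = +1.
Reached (1/23) = 1. Collecting the sign flips along the way, the symbol is +1.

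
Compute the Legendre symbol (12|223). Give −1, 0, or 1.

-1

Euler's criterion: (12/223) ≡ 12^111 (mod 223).
12^2 ≡ 144 (mod 223)
12^4 ≡ 220 (mod 223)
12^8 ≡ 9 (mod 223)
12^16 ≡ 81 (mod 223)
12^32 ≡ 94 (mod 223)
12^64 ≡ 139 (mod 223)
12^111 = 12^(64+32+8+4+2+1) ≡ 222 (mod 223).
Result is 222 ≡ −1, so (12/223) = −1.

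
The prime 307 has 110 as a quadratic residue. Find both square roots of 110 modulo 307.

73, 234

Since 307 ≡ 3 (mod 4), a square root of 110 is 110^((307+1)/4) = 110^77 mod 307.
Repeated squaring: 110^2≡127, 110^4≡165, 110^8≡209, 110^16≡87, 110^32≡201, 110^64≡184 (mod 307).
110^77 = 110^(64+8+4+1) ≡ 234 (mod 307).
Check: 234² = 54756 ≡ 110 (mod 307). The two roots are 73 and 234.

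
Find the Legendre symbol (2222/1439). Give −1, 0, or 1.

-1

First reduce: 2222 ≡ 783 (mod 1439).
Reciprocity: 783 ≡ 3 and 1439 ≡ 3 (mod 4), so (783/1439) = −(1439/783).
Reduce top mod 783: now compute (656/783).
Pull out 2^4: since 783 ≡ 7 (mod 8), (2/783) = +1, so (2/783)^4 = +1.
Reciprocity: 41 ≡ 1 and 783 ≡ 3 (mod 4), so (41/783) = +(783/41).
Reduce top mod 41: now compute (4/41).
Pull out 2^2: since 41 ≡ 1 (mod 8), (2/41) = +1, so (2/41)^2 = +1.
Reached (1/41) = 1. Collecting the sign flips along the way, the symbol is -1.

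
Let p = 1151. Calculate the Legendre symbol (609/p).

1

Reciprocity: 609 ≡ 1 and 1151 ≡ 3 (mod 4), so (609/1151) = +(1151/609).
Reduce top mod 609: now compute (542/609).
Pull out 2: since 609 ≡ 1 (mod 8), (2/609) = +1.
Reciprocity: 271 ≡ 3 and 609 ≡ 1 (mod 4), so (271/609) = +(609/271).
Reduce top mod 271: now compute (67/271).
Reciprocity: 67 ≡ 3 and 271 ≡ 3 (mod 4), so (67/271) = −(271/67).
Reduce top mod 67: now compute (3/67).
Reciprocity: 3 ≡ 3 and 67 ≡ 3 (mod 4), so (3/67) = −(67/3).
Reduce top mod 3: now compute (1/3).
Reached (1/3) = 1. Collecting the sign flips along the way, the symbol is +1.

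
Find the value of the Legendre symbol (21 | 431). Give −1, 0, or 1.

-1

Euler's criterion: (21/431) ≡ 21^215 (mod 431).
21^2 ≡ 10 (mod 431)
21^4 ≡ 100 (mod 431)
21^8 ≡ 87 (mod 431)
21^16 ≡ 242 (mod 431)
21^32 ≡ 379 (mod 431)
21^64 ≡ 118 (mod 431)
21^128 ≡ 132 (mod 431)
21^215 = 21^(128+64+16+4+2+1) ≡ 430 (mod 431).
Result is 430 ≡ −1, so (21/431) = −1.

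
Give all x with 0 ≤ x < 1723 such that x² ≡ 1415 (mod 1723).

Since 1723 ≡ 3 (mod 4), a square root of 1415 is 1415^((1723+1)/4) = 1415^431 mod 1723.
Repeated squaring: 1415^2≡99, 1415^4≡1186, 1415^8≡628, 1415^16≡1540, 1415^32≡752, 1415^64≡360, 1415^128≡375, 1415^256≡1062 (mod 1723).
1415^431 = 1415^(256+128+32+8+4+2+1) ≡ 1394 (mod 1723).
Check: 1394² = 1943236 ≡ 1415 (mod 1723). The two roots are 329 and 1394.

329, 1394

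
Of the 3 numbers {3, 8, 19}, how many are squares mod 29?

0

(3/29) = -1 → non-residue.
(8/29) = -1 → non-residue.
(19/29) = -1 → non-residue.
Total quadratic residues among the 3: 0.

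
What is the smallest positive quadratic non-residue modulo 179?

2

(2/179) = −1, so 2 is the smallest positive non-residue mod 179.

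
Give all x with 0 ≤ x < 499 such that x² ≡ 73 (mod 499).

Since 499 ≡ 3 (mod 4), a square root of 73 is 73^((499+1)/4) = 73^125 mod 499.
Repeated squaring: 73^2≡339, 73^4≡151, 73^8≡346, 73^16≡455, 73^32≡439, 73^64≡107 (mod 499).
73^125 = 73^(64+32+16+8+4+1) ≡ 155 (mod 499).
Check: 155² = 24025 ≡ 73 (mod 499). The two roots are 155 and 344.

155, 344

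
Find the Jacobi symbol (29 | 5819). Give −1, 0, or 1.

-1

Reciprocity: 29 ≡ 1 and 5819 ≡ 3 (mod 4), so (29/5819) = +(5819/29).
Reduce top mod 29: now compute (19/29).
Reciprocity: 19 ≡ 3 and 29 ≡ 1 (mod 4), so (19/29) = +(29/19).
Reduce top mod 19: now compute (10/19).
Pull out 2: since 19 ≡ 3 (mod 8), (2/19) = -1.
Reciprocity: 5 ≡ 1 and 19 ≡ 3 (mod 4), so (5/19) = +(19/5).
Reduce top mod 5: now compute (4/5).
Pull out 2^2: since 5 ≡ 5 (mod 8), (2/5) = -1, so (2/5)^2 = +1.
Reached (1/5) = 1. Collecting the sign flips along the way, the symbol is -1.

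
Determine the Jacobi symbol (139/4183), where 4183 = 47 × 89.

-1

Reciprocity: 139 ≡ 3 and 4183 ≡ 3 (mod 4), so (139/4183) = −(4183/139).
Reduce top mod 139: now compute (13/139).
Reciprocity: 13 ≡ 1 and 139 ≡ 3 (mod 4), so (13/139) = +(139/13).
Reduce top mod 13: now compute (9/13).
Reciprocity: 9 ≡ 1 and 13 ≡ 1 (mod 4), so (9/13) = +(13/9).
Reduce top mod 9: now compute (4/9).
Pull out 2^2: since 9 ≡ 1 (mod 8), (2/9) = +1, so (2/9)^2 = +1.
Reached (1/9) = 1. Collecting the sign flips along the way, the symbol is -1.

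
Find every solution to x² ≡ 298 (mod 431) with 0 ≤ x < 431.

Since 431 ≡ 3 (mod 4), a square root of 298 is 298^((431+1)/4) = 298^108 mod 431.
Repeated squaring: 298^2≡18, 298^4≡324, 298^8≡243, 298^16≡2, 298^32≡4, 298^64≡16 (mod 431).
298^108 = 298^(64+32+8+4) ≡ 27 (mod 431).
Check: 27² = 729 ≡ 298 (mod 431). The two roots are 27 and 404.

27, 404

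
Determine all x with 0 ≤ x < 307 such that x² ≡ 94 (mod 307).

44, 263

Since 307 ≡ 3 (mod 4), a square root of 94 is 94^((307+1)/4) = 94^77 mod 307.
Repeated squaring: 94^2≡240, 94^4≡191, 94^8≡255, 94^16≡248, 94^32≡104, 94^64≡71 (mod 307).
94^77 = 94^(64+8+4+1) ≡ 44 (mod 307).
Check: 44² = 1936 ≡ 94 (mod 307). The two roots are 44 and 263.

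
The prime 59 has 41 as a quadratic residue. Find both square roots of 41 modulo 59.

10, 49

Since 59 ≡ 3 (mod 4), a square root of 41 is 41^((59+1)/4) = 41^15 mod 59.
Repeated squaring: 41^2≡29, 41^4≡15, 41^8≡48 (mod 59).
41^15 = 41^(8+4+2+1) ≡ 49 (mod 59).
Check: 49² = 2401 ≡ 41 (mod 59). The two roots are 10 and 49.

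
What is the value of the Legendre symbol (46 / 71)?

Pull out 2: since 71 ≡ 7 (mod 8), (2/71) = +1.
Reciprocity: 23 ≡ 3 and 71 ≡ 3 (mod 4), so (23/71) = −(71/23).
Reduce top mod 23: now compute (2/23).
Pull out 2: since 23 ≡ 7 (mod 8), (2/23) = +1.
Reached (1/23) = 1. Collecting the sign flips along the way, the symbol is -1.

-1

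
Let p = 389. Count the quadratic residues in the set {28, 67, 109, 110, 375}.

2

(28/389) = +1 → QR.
(67/389) = +1 → QR.
(109/389) = -1 → non-residue.
(110/389) = -1 → non-residue.
(375/389) = -1 → non-residue.
Total quadratic residues among the 5: 2.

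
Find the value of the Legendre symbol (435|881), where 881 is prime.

Euler's criterion: (435/881) ≡ 435^440 (mod 881).
435^2 ≡ 691 (mod 881)
435^4 ≡ 860 (mod 881)
435^8 ≡ 441 (mod 881)
435^16 ≡ 661 (mod 881)
435^32 ≡ 826 (mod 881)
435^64 ≡ 382 (mod 881)
435^128 ≡ 559 (mod 881)
435^256 ≡ 607 (mod 881)
435^440 = 435^(256+128+32+16+8) ≡ 1 (mod 881).
Result is 1, so (435/881) = 1.

1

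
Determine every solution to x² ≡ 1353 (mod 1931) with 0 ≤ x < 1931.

Since 1931 ≡ 3 (mod 4), a square root of 1353 is 1353^((1931+1)/4) = 1353^483 mod 1931.
Repeated squaring: 1353^2≡21, 1353^4≡441, 1353^8≡1381, 1353^16≡1264, 1353^32≡759, 1353^64≡643, 1353^128≡215, 1353^256≡1812 (mod 1931).
1353^483 = 1353^(256+128+64+32+2+1) ≡ 936 (mod 1931).
Check: 936² = 876096 ≡ 1353 (mod 1931). The two roots are 936 and 995.

936, 995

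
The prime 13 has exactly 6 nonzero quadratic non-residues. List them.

2 5 6 7 8 11

Square k = 1,…,6 (k and 13−k give the same square):
1²=1, 2²=4, 3²=9, 4²≡3, 5²≡12, 6²≡10 (mod 13).
The residues are {1, 3, 4, 9, 10, 12}; the non-residues are the remaining 6 nonzero classes.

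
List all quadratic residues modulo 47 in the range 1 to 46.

1 2 3 4 6 7 8 9 12 14 16 17 18 21 24 25 27 28 32 34 36 37 42

Square k = 1,…,23 (k and 47−k give the same square):
1²=1, 2²=4, 3²=9, 4²=16, 5²=25, 6²=36, 7²≡2, 8²≡17, 9²≡34, 10²≡6, 11²≡27, 12²≡3, 13²≡28, 14²≡8, 15²≡37, 16²≡21, 17²≡7, 18²≡42, 19²≡32, 20²≡24, 21²≡18, 22²≡14, 23²≡12 (mod 47).
So the quadratic residues mod 47 are {1, 2, 3, 4, 6, 7, 8, 9, 12, 14, 16, 17, 18, 21, 24, 25, 27, 28, 32, 34, 36, 37, 42}.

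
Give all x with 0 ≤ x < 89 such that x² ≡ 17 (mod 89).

89 ≡ 1 (mod 4), so we find a root by search.
Trying successive values, 27² = 729 ≡ 17 (mod 89). The other root is 89 − 27 = 62.

27, 62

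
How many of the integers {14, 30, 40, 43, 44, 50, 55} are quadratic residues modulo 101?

3

(14/101) = +1 → QR.
(30/101) = +1 → QR.
(40/101) = -1 → non-residue.
(43/101) = +1 → QR.
(44/101) = -1 → non-residue.
(50/101) = -1 → non-residue.
(55/101) = -1 → non-residue.
Total quadratic residues among the 7: 3.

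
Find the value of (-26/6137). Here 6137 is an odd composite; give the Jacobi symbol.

1

First reduce: -26 ≡ 6111 (mod 6137).
Reciprocity: 6111 ≡ 3 and 6137 ≡ 1 (mod 4), so (6111/6137) = +(6137/6111).
Reduce top mod 6111: now compute (26/6111).
Pull out 2: since 6111 ≡ 7 (mod 8), (2/6111) = +1.
Reciprocity: 13 ≡ 1 and 6111 ≡ 3 (mod 4), so (13/6111) = +(6111/13).
Reduce top mod 13: now compute (1/13).
Reached (1/13) = 1. Collecting the sign flips along the way, the symbol is +1.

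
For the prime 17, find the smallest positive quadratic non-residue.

3

(2/17) = +1, so 2 is a residue.
(3/17) = −1, so 3 is the smallest positive non-residue mod 17.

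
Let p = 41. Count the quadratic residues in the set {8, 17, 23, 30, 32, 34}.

(8/41) = +1 → QR.
(17/41) = -1 → non-residue.
(23/41) = +1 → QR.
(30/41) = -1 → non-residue.
(32/41) = +1 → QR.
(34/41) = -1 → non-residue.
Total quadratic residues among the 6: 3.

3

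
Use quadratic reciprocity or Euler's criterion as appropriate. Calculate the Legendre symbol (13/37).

-1

Euler's criterion: (13/37) ≡ 13^18 (mod 37).
13^2 ≡ 21 (mod 37)
13^4 ≡ 34 (mod 37)
13^8 ≡ 9 (mod 37)
13^16 ≡ 7 (mod 37)
13^18 = 13^(16+2) ≡ 36 (mod 37).
Result is 36 ≡ −1, so (13/37) = −1.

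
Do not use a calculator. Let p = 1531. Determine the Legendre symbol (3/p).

-1

Reciprocity: 3 ≡ 3 and 1531 ≡ 3 (mod 4), so (3/1531) = −(1531/3).
Reduce top mod 3: now compute (1/3).
Reached (1/3) = 1. Collecting the sign flips along the way, the symbol is -1.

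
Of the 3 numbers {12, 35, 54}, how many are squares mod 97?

(12/97) = +1 → QR.
(35/97) = +1 → QR.
(54/97) = +1 → QR.
Total quadratic residues among the 3: 3.

3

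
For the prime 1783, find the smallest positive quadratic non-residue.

3

(2/1783) = +1, so 2 is a residue.
(3/1783) = −1, so 3 is the smallest positive non-residue mod 1783.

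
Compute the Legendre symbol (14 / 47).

Pull out 2: since 47 ≡ 7 (mod 8), (2/47) = +1.
Reciprocity: 7 ≡ 3 and 47 ≡ 3 (mod 4), so (7/47) = −(47/7).
Reduce top mod 7: now compute (5/7).
Reciprocity: 5 ≡ 1 and 7 ≡ 3 (mod 4), so (5/7) = +(7/5).
Reduce top mod 5: now compute (2/5).
Pull out 2: since 5 ≡ 5 (mod 8), (2/5) = -1.
Reached (1/5) = 1. Collecting the sign flips along the way, the symbol is +1.

1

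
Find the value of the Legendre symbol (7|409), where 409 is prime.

Euler's criterion: (7/409) ≡ 7^204 (mod 409).
7^2 ≡ 49 (mod 409)
7^4 ≡ 356 (mod 409)
7^8 ≡ 355 (mod 409)
7^16 ≡ 53 (mod 409)
7^32 ≡ 355 (mod 409)
7^64 ≡ 53 (mod 409)
7^128 ≡ 355 (mod 409)
7^204 = 7^(128+64+8+4) ≡ 408 (mod 409).
Result is 408 ≡ −1, so (7/409) = −1.

-1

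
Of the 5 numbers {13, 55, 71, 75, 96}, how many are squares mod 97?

2

(13/97) = -1 → non-residue.
(55/97) = -1 → non-residue.
(71/97) = -1 → non-residue.
(75/97) = +1 → QR.
(96/97) = +1 → QR.
Total quadratic residues among the 5: 2.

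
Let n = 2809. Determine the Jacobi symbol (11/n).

1

Reciprocity: 11 ≡ 3 and 2809 ≡ 1 (mod 4), so (11/2809) = +(2809/11).
Reduce top mod 11: now compute (4/11).
Pull out 2^2: since 11 ≡ 3 (mod 8), (2/11) = -1, so (2/11)^2 = +1.
Reached (1/11) = 1. Collecting the sign flips along the way, the symbol is +1.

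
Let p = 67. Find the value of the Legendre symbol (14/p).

1

Pull out 2: since 67 ≡ 3 (mod 8), (2/67) = -1.
Reciprocity: 7 ≡ 3 and 67 ≡ 3 (mod 4), so (7/67) = −(67/7).
Reduce top mod 7: now compute (4/7).
Pull out 2^2: since 7 ≡ 7 (mod 8), (2/7) = +1, so (2/7)^2 = +1.
Reached (1/7) = 1. Collecting the sign flips along the way, the symbol is +1.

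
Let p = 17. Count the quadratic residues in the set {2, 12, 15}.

(2/17) = +1 → QR.
(12/17) = -1 → non-residue.
(15/17) = +1 → QR.
Total quadratic residues among the 3: 2.

2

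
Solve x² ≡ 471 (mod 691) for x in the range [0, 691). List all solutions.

Since 691 ≡ 3 (mod 4), a square root of 471 is 471^((691+1)/4) = 471^173 mod 691.
Repeated squaring: 471^2≡30, 471^4≡209, 471^8≡148, 471^16≡483, 471^32≡422, 471^64≡497, 471^128≡322 (mod 691).
471^173 = 471^(128+32+8+4+1) ≡ 221 (mod 691).
Check: 221² = 48841 ≡ 471 (mod 691). The two roots are 221 and 470.

221, 470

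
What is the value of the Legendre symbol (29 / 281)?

1

Reciprocity: 29 ≡ 1 and 281 ≡ 1 (mod 4), so (29/281) = +(281/29).
Reduce top mod 29: now compute (20/29).
Pull out 2^2: since 29 ≡ 5 (mod 8), (2/29) = -1, so (2/29)^2 = +1.
Reciprocity: 5 ≡ 1 and 29 ≡ 1 (mod 4), so (5/29) = +(29/5).
Reduce top mod 5: now compute (4/5).
Pull out 2^2: since 5 ≡ 5 (mod 8), (2/5) = -1, so (2/5)^2 = +1.
Reached (1/5) = 1. Collecting the sign flips along the way, the symbol is +1.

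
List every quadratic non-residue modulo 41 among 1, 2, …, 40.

3,6,7,11,12,13,14,15,17,19,22,24,26,27,28,29,30,34,35,38

Square k = 1,…,20 (k and 41−k give the same square):
1²=1, 2²=4, 3²=9, 4²=16, 5²=25, 6²=36, 7²≡8, 8²≡23, 9²≡40, 10²≡18, 11²≡39, 12²≡21, 13²≡5, 14²≡32, 15²≡20, 16²≡10, 17²≡2, 18²≡37, 19²≡33, 20²≡31 (mod 41).
The residues are {1, 2, 4, 5, 8, 9, 10, 16, 18, 20, 21, 23, 25, 31, 32, 33, 36, 37, 39, 40}; the non-residues are the remaining 20 nonzero classes.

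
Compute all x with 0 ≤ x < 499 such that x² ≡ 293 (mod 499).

185, 314

Since 499 ≡ 3 (mod 4), a square root of 293 is 293^((499+1)/4) = 293^125 mod 499.
Repeated squaring: 293^2≡21, 293^4≡441, 293^8≡370, 293^16≡174, 293^32≡336, 293^64≡122 (mod 499).
293^125 = 293^(64+32+16+8+4+1) ≡ 314 (mod 499).
Check: 314² = 98596 ≡ 293 (mod 499). The two roots are 185 and 314.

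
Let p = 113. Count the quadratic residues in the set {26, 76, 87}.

2

(26/113) = +1 → QR.
(76/113) = -1 → non-residue.
(87/113) = +1 → QR.
Total quadratic residues among the 3: 2.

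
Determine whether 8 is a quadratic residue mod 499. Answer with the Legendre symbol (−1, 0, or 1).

Euler's criterion: (8/499) ≡ 8^249 (mod 499).
8^2 ≡ 64 (mod 499)
8^4 ≡ 104 (mod 499)
8^8 ≡ 337 (mod 499)
8^16 ≡ 296 (mod 499)
8^32 ≡ 291 (mod 499)
8^64 ≡ 350 (mod 499)
8^128 ≡ 245 (mod 499)
8^249 = 8^(128+64+32+16+8+1) ≡ 498 (mod 499).
Result is 498 ≡ −1, so (8/499) = −1.

-1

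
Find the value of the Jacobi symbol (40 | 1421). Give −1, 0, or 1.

-1

Pull out 2^3: since 1421 ≡ 5 (mod 8), (2/1421) = -1, so (2/1421)^3 = -1.
Reciprocity: 5 ≡ 1 and 1421 ≡ 1 (mod 4), so (5/1421) = +(1421/5).
Reduce top mod 5: now compute (1/5).
Reached (1/5) = 1. Collecting the sign flips along the way, the symbol is -1.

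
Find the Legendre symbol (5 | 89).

Reciprocity: 5 ≡ 1 and 89 ≡ 1 (mod 4), so (5/89) = +(89/5).
Reduce top mod 5: now compute (4/5).
Pull out 2^2: since 5 ≡ 5 (mod 8), (2/5) = -1, so (2/5)^2 = +1.
Reached (1/5) = 1. Collecting the sign flips along the way, the symbol is +1.

1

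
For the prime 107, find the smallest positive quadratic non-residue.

(2/107) = −1, so 2 is the smallest positive non-residue mod 107.

2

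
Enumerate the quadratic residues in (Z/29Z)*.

1,4,5,6,7,9,13,16,20,22,23,24,25,28

Square k = 1,…,14 (k and 29−k give the same square):
1²=1, 2²=4, 3²=9, 4²=16, 5²=25, 6²≡7, 7²≡20, 8²≡6, 9²≡23, 10²≡13, 11²≡5, 12²≡28, 13²≡24, 14²≡22 (mod 29).
So the quadratic residues mod 29 are {1, 4, 5, 6, 7, 9, 13, 16, 20, 22, 23, 24, 25, 28}.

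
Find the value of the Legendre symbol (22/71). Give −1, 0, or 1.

-1

Pull out 2: since 71 ≡ 7 (mod 8), (2/71) = +1.
Reciprocity: 11 ≡ 3 and 71 ≡ 3 (mod 4), so (11/71) = −(71/11).
Reduce top mod 11: now compute (5/11).
Reciprocity: 5 ≡ 1 and 11 ≡ 3 (mod 4), so (5/11) = +(11/5).
Reduce top mod 5: now compute (1/5).
Reached (1/5) = 1. Collecting the sign flips along the way, the symbol is -1.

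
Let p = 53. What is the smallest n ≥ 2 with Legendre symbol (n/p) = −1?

2

(2/53) = −1, so 2 is the smallest positive non-residue mod 53.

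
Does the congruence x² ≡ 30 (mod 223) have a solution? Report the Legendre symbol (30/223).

1

Euler's criterion: (30/223) ≡ 30^111 (mod 223).
30^2 ≡ 8 (mod 223)
30^4 ≡ 64 (mod 223)
30^8 ≡ 82 (mod 223)
30^16 ≡ 34 (mod 223)
30^32 ≡ 41 (mod 223)
30^64 ≡ 120 (mod 223)
30^111 = 30^(64+32+8+4+2+1) ≡ 1 (mod 223).
Result is 1, so (30/223) = 1.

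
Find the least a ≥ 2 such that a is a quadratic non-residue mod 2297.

(2/2297) = +1, so 2 is a residue.
(3/2297) = −1, so 3 is the smallest positive non-residue mod 2297.

3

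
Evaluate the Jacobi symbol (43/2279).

Reciprocity: 43 ≡ 3 and 2279 ≡ 3 (mod 4), so (43/2279) = −(2279/43).
Reduce top mod 43: now compute (0/43).
Top reduces to 0: gcd > 1, so the symbol is 0.

0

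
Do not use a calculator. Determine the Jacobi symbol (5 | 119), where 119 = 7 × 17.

1

Reciprocity: 5 ≡ 1 and 119 ≡ 3 (mod 4), so (5/119) = +(119/5).
Reduce top mod 5: now compute (4/5).
Pull out 2^2: since 5 ≡ 5 (mod 8), (2/5) = -1, so (2/5)^2 = +1.
Reached (1/5) = 1. Collecting the sign flips along the way, the symbol is +1.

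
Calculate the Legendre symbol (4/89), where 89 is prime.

Euler's criterion: (4/89) ≡ 4^44 (mod 89).
4^2 ≡ 16 (mod 89)
4^4 ≡ 78 (mod 89)
4^8 ≡ 32 (mod 89)
4^16 ≡ 45 (mod 89)
4^32 ≡ 67 (mod 89)
4^44 = 4^(32+8+4) ≡ 1 (mod 89).
Result is 1, so (4/89) = 1.

1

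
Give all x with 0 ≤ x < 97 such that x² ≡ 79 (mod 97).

46, 51

97 ≡ 1 (mod 4), so we find a root by search.
Trying successive values, 46² = 2116 ≡ 79 (mod 97). The other root is 97 − 46 = 51.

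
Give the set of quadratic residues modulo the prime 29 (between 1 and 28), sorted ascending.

Square k = 1,…,14 (k and 29−k give the same square):
1²=1, 2²=4, 3²=9, 4²=16, 5²=25, 6²≡7, 7²≡20, 8²≡6, 9²≡23, 10²≡13, 11²≡5, 12²≡28, 13²≡24, 14²≡22 (mod 29).
So the quadratic residues mod 29 are {1, 4, 5, 6, 7, 9, 13, 16, 20, 22, 23, 24, 25, 28}.

1 4 5 6 7 9 13 16 20 22 23 24 25 28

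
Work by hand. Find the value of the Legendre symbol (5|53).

-1

Reciprocity: 5 ≡ 1 and 53 ≡ 1 (mod 4), so (5/53) = +(53/5).
Reduce top mod 5: now compute (3/5).
Reciprocity: 3 ≡ 3 and 5 ≡ 1 (mod 4), so (3/5) = +(5/3).
Reduce top mod 3: now compute (2/3).
Pull out 2: since 3 ≡ 3 (mod 8), (2/3) = -1.
Reached (1/3) = 1. Collecting the sign flips along the way, the symbol is -1.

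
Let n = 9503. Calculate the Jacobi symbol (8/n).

1

Pull out 2^3: since 9503 ≡ 7 (mod 8), (2/9503) = +1, so (2/9503)^3 = +1.
Reached (1/9503) = 1. Collecting the sign flips along the way, the symbol is +1.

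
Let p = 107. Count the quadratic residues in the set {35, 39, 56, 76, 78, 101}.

5

(35/107) = +1 → QR.
(39/107) = +1 → QR.
(56/107) = +1 → QR.
(76/107) = +1 → QR.
(78/107) = -1 → non-residue.
(101/107) = +1 → QR.
Total quadratic residues among the 6: 5.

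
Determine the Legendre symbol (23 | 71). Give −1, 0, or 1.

Euler's criterion: (23/71) ≡ 23^35 (mod 71).
23^2 ≡ 32 (mod 71)
23^4 ≡ 30 (mod 71)
23^8 ≡ 48 (mod 71)
23^16 ≡ 32 (mod 71)
23^32 ≡ 30 (mod 71)
23^35 = 23^(32+2+1) ≡ 70 (mod 71).
Result is 70 ≡ −1, so (23/71) = −1.

-1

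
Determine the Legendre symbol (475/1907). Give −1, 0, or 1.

-1

Reciprocity: 475 ≡ 3 and 1907 ≡ 3 (mod 4), so (475/1907) = −(1907/475).
Reduce top mod 475: now compute (7/475).
Reciprocity: 7 ≡ 3 and 475 ≡ 3 (mod 4), so (7/475) = −(475/7).
Reduce top mod 7: now compute (6/7).
Pull out 2: since 7 ≡ 7 (mod 8), (2/7) = +1.
Reciprocity: 3 ≡ 3 and 7 ≡ 3 (mod 4), so (3/7) = −(7/3).
Reduce top mod 3: now compute (1/3).
Reached (1/3) = 1. Collecting the sign flips along the way, the symbol is -1.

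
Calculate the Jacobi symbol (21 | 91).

0

Reciprocity: 21 ≡ 1 and 91 ≡ 3 (mod 4), so (21/91) = +(91/21).
Reduce top mod 21: now compute (7/21).
Reciprocity: 7 ≡ 3 and 21 ≡ 1 (mod 4), so (7/21) = +(21/7).
Reduce top mod 7: now compute (0/7).
Top reduces to 0: gcd > 1, so the symbol is 0.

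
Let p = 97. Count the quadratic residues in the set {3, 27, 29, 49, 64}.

4

(3/97) = +1 → QR.
(27/97) = +1 → QR.
(29/97) = -1 → non-residue.
(49/97) = +1 → QR.
(64/97) = +1 → QR.
Total quadratic residues among the 5: 4.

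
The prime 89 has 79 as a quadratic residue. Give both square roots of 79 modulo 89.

41, 48

89 ≡ 1 (mod 4), so we find a root by search.
Trying successive values, 41² = 1681 ≡ 79 (mod 89). The other root is 89 − 41 = 48.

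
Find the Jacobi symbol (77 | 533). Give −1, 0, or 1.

1

Reciprocity: 77 ≡ 1 and 533 ≡ 1 (mod 4), so (77/533) = +(533/77).
Reduce top mod 77: now compute (71/77).
Reciprocity: 71 ≡ 3 and 77 ≡ 1 (mod 4), so (71/77) = +(77/71).
Reduce top mod 71: now compute (6/71).
Pull out 2: since 71 ≡ 7 (mod 8), (2/71) = +1.
Reciprocity: 3 ≡ 3 and 71 ≡ 3 (mod 4), so (3/71) = −(71/3).
Reduce top mod 3: now compute (2/3).
Pull out 2: since 3 ≡ 3 (mod 8), (2/3) = -1.
Reached (1/3) = 1. Collecting the sign flips along the way, the symbol is +1.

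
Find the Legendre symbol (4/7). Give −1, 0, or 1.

Euler's criterion: (4/7) ≡ 4^3 (mod 7).
4^2 ≡ 2 (mod 7)
4^3 = 4^(2+1) ≡ 1 (mod 7).
Result is 1, so (4/7) = 1.

1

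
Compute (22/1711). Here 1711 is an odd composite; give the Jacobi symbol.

Pull out 2: since 1711 ≡ 7 (mod 8), (2/1711) = +1.
Reciprocity: 11 ≡ 3 and 1711 ≡ 3 (mod 4), so (11/1711) = −(1711/11).
Reduce top mod 11: now compute (6/11).
Pull out 2: since 11 ≡ 3 (mod 8), (2/11) = -1.
Reciprocity: 3 ≡ 3 and 11 ≡ 3 (mod 4), so (3/11) = −(11/3).
Reduce top mod 3: now compute (2/3).
Pull out 2: since 3 ≡ 3 (mod 8), (2/3) = -1.
Reached (1/3) = 1. Collecting the sign flips along the way, the symbol is +1.

1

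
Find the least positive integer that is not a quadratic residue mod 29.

(2/29) = −1, so 2 is the smallest positive non-residue mod 29.

2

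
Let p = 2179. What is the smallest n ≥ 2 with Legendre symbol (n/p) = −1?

2

(2/2179) = −1, so 2 is the smallest positive non-residue mod 2179.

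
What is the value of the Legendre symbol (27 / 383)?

1

Euler's criterion: (27/383) ≡ 27^191 (mod 383).
27^2 ≡ 346 (mod 383)
27^4 ≡ 220 (mod 383)
27^8 ≡ 142 (mod 383)
27^16 ≡ 248 (mod 383)
27^32 ≡ 224 (mod 383)
27^64 ≡ 3 (mod 383)
27^128 ≡ 9 (mod 383)
27^191 = 27^(128+32+16+8+4+2+1) ≡ 1 (mod 383).
Result is 1, so (27/383) = 1.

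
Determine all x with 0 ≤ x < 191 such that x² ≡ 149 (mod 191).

Since 191 ≡ 3 (mod 4), a square root of 149 is 149^((191+1)/4) = 149^48 mod 191.
Repeated squaring: 149^2≡45, 149^4≡115, 149^8≡46, 149^16≡15, 149^32≡34 (mod 191).
149^48 = 149^(32+16) ≡ 128 (mod 191).
Check: 128² = 16384 ≡ 149 (mod 191). The two roots are 63 and 128.

63, 128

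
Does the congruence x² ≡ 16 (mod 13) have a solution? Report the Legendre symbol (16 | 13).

Euler's criterion: (16/13) ≡ 3^6 (mod 13).
3^2 ≡ 9 (mod 13)
3^4 ≡ 3 (mod 13)
3^6 = 3^(4+2) ≡ 1 (mod 13).
Result is 1, so (16/13) = 1.

1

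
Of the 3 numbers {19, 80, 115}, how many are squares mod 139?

(19/139) = -1 → non-residue.
(80/139) = +1 → QR.
(115/139) = -1 → non-residue.
Total quadratic residues among the 3: 1.

1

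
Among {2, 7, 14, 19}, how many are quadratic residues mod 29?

1

(2/29) = -1 → non-residue.
(7/29) = +1 → QR.
(14/29) = -1 → non-residue.
(19/29) = -1 → non-residue.
Total quadratic residues among the 4: 1.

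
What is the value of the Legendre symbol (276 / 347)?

Euler's criterion: (276/347) ≡ 276^173 (mod 347).
276^2 ≡ 183 (mod 347)
276^4 ≡ 177 (mod 347)
276^8 ≡ 99 (mod 347)
276^16 ≡ 85 (mod 347)
276^32 ≡ 285 (mod 347)
276^64 ≡ 27 (mod 347)
276^128 ≡ 35 (mod 347)
276^173 = 276^(128+32+8+4+1) ≡ 346 (mod 347).
Result is 346 ≡ −1, so (276/347) = −1.

-1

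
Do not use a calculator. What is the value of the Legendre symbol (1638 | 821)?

1

Euler's criterion: (1638/821) ≡ 817^410 (mod 821).
817^2 ≡ 16 (mod 821)
817^4 ≡ 256 (mod 821)
817^8 ≡ 677 (mod 821)
817^16 ≡ 211 (mod 821)
817^32 ≡ 187 (mod 821)
817^64 ≡ 487 (mod 821)
817^128 ≡ 721 (mod 821)
817^256 ≡ 148 (mod 821)
817^410 = 817^(256+128+16+8+2) ≡ 1 (mod 821).
Result is 1, so (1638/821) = 1.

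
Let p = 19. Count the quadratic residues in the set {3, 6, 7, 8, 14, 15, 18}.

(3/19) = -1 → non-residue.
(6/19) = +1 → QR.
(7/19) = +1 → QR.
(8/19) = -1 → non-residue.
(14/19) = -1 → non-residue.
(15/19) = -1 → non-residue.
(18/19) = -1 → non-residue.
Total quadratic residues among the 7: 2.

2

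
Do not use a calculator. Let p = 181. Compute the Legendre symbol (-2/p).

-1

Euler's criterion: (-2/181) ≡ 179^90 (mod 181).
179^2 ≡ 4 (mod 181)
179^4 ≡ 16 (mod 181)
179^8 ≡ 75 (mod 181)
179^16 ≡ 14 (mod 181)
179^32 ≡ 15 (mod 181)
179^64 ≡ 44 (mod 181)
179^90 = 179^(64+16+8+2) ≡ 180 (mod 181).
Result is 180 ≡ −1, so (-2/181) = −1.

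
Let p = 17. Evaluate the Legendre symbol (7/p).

-1

Euler's criterion: (7/17) ≡ 7^8 (mod 17).
7^2 ≡ 15 (mod 17)
7^4 ≡ 4 (mod 17)
7^8 ≡ 16 (mod 17)
7^8 = 7^(8) ≡ 16 (mod 17).
Result is 16 ≡ −1, so (7/17) = −1.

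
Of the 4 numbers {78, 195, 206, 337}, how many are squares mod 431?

1

(78/431) = -1 → non-residue.
(195/431) = -1 → non-residue.
(206/431) = -1 → non-residue.
(337/431) = +1 → QR.
Total quadratic residues among the 4: 1.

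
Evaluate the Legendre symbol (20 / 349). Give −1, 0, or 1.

Pull out 2^2: since 349 ≡ 5 (mod 8), (2/349) = -1, so (2/349)^2 = +1.
Reciprocity: 5 ≡ 1 and 349 ≡ 1 (mod 4), so (5/349) = +(349/5).
Reduce top mod 5: now compute (4/5).
Pull out 2^2: since 5 ≡ 5 (mod 8), (2/5) = -1, so (2/5)^2 = +1.
Reached (1/5) = 1. Collecting the sign flips along the way, the symbol is +1.

1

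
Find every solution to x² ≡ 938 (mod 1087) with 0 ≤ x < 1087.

45, 1042

Since 1087 ≡ 3 (mod 4), a square root of 938 is 938^((1087+1)/4) = 938^272 mod 1087.
Repeated squaring: 938^2≡461, 938^4≡556, 938^8≡428, 938^16≡568, 938^32≡872, 938^64≡571, 938^128≡1028, 938^256≡220 (mod 1087).
938^272 = 938^(256+16) ≡ 1042 (mod 1087).
Check: 1042² = 1085764 ≡ 938 (mod 1087). The two roots are 45 and 1042.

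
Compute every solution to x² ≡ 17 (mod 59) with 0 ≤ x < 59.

28, 31

Since 59 ≡ 3 (mod 4), a square root of 17 is 17^((59+1)/4) = 17^15 mod 59.
Repeated squaring: 17^2≡53, 17^4≡36, 17^8≡57 (mod 59).
17^15 = 17^(8+4+2+1) ≡ 28 (mod 59).
Check: 28² = 784 ≡ 17 (mod 59). The two roots are 28 and 31.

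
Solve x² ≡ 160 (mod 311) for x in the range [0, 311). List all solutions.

99, 212

Since 311 ≡ 3 (mod 4), a square root of 160 is 160^((311+1)/4) = 160^78 mod 311.
Repeated squaring: 160^2≡98, 160^4≡274, 160^8≡125, 160^16≡75, 160^32≡27, 160^64≡107 (mod 311).
160^78 = 160^(64+8+4+2) ≡ 212 (mod 311).
Check: 212² = 44944 ≡ 160 (mod 311). The two roots are 99 and 212.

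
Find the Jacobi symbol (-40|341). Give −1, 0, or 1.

First reduce: -40 ≡ 301 (mod 341).
Reciprocity: 301 ≡ 1 and 341 ≡ 1 (mod 4), so (301/341) = +(341/301).
Reduce top mod 301: now compute (40/301).
Pull out 2^3: since 301 ≡ 5 (mod 8), (2/301) = -1, so (2/301)^3 = -1.
Reciprocity: 5 ≡ 1 and 301 ≡ 1 (mod 4), so (5/301) = +(301/5).
Reduce top mod 5: now compute (1/5).
Reached (1/5) = 1. Collecting the sign flips along the way, the symbol is -1.

-1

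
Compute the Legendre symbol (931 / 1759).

Reciprocity: 931 ≡ 3 and 1759 ≡ 3 (mod 4), so (931/1759) = −(1759/931).
Reduce top mod 931: now compute (828/931).
Pull out 2^2: since 931 ≡ 3 (mod 8), (2/931) = -1, so (2/931)^2 = +1.
Reciprocity: 207 ≡ 3 and 931 ≡ 3 (mod 4), so (207/931) = −(931/207).
Reduce top mod 207: now compute (103/207).
Reciprocity: 103 ≡ 3 and 207 ≡ 3 (mod 4), so (103/207) = −(207/103).
Reduce top mod 103: now compute (1/103).
Reached (1/103) = 1. Collecting the sign flips along the way, the symbol is -1.

-1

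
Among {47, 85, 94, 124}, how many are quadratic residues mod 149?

(47/149) = +1 → QR.
(85/149) = +1 → QR.
(94/149) = -1 → non-residue.
(124/149) = +1 → QR.
Total quadratic residues among the 4: 3.

3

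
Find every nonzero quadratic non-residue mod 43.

Square k = 1,…,21 (k and 43−k give the same square):
1²=1, 2²=4, 3²=9, 4²=16, 5²=25, 6²=36, 7²≡6, 8²≡21, 9²≡38, 10²≡14, 11²≡35, 12²≡15, 13²≡40, 14²≡24, 15²≡10, 16²≡41, 17²≡31, 18²≡23, 19²≡17, 20²≡13, 21²≡11 (mod 43).
The residues are {1, 4, 6, 9, 10, 11, 13, 14, 15, 16, 17, 21, 23, 24, 25, 31, 35, 36, 38, 40, 41}; the non-residues are the remaining 21 nonzero classes.

2, 3, 5, 7, 8, 12, 18, 19, 20, 22, 26, 27, 28, 29, 30, 32, 33, 34, 37, 39, 42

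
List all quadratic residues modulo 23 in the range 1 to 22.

Square k = 1,…,11 (k and 23−k give the same square):
1²=1, 2²=4, 3²=9, 4²=16, 5²≡2, 6²≡13, 7²≡3, 8²≡18, 9²≡12, 10²≡8, 11²≡6 (mod 23).
So the quadratic residues mod 23 are {1, 2, 3, 4, 6, 8, 9, 12, 13, 16, 18}.

1 2 3 4 6 8 9 12 13 16 18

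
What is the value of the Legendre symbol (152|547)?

Pull out 2^3: since 547 ≡ 3 (mod 8), (2/547) = -1, so (2/547)^3 = -1.
Reciprocity: 19 ≡ 3 and 547 ≡ 3 (mod 4), so (19/547) = −(547/19).
Reduce top mod 19: now compute (15/19).
Reciprocity: 15 ≡ 3 and 19 ≡ 3 (mod 4), so (15/19) = −(19/15).
Reduce top mod 15: now compute (4/15).
Pull out 2^2: since 15 ≡ 7 (mod 8), (2/15) = +1, so (2/15)^2 = +1.
Reached (1/15) = 1. Collecting the sign flips along the way, the symbol is -1.

-1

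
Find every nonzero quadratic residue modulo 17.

1,2,4,8,9,13,15,16

Square k = 1,…,8 (k and 17−k give the same square):
1²=1, 2²=4, 3²=9, 4²=16, 5²≡8, 6²≡2, 7²≡15, 8²≡13 (mod 17).
So the quadratic residues mod 17 are {1, 2, 4, 8, 9, 13, 15, 16}.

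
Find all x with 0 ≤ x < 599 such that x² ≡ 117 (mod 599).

Since 599 ≡ 3 (mod 4), a square root of 117 is 117^((599+1)/4) = 117^150 mod 599.
Repeated squaring: 117^2≡511, 117^4≡556, 117^8≡52, 117^16≡308, 117^32≡222, 117^64≡166, 117^128≡2 (mod 599).
117^150 = 117^(128+16+4+2) ≡ 235 (mod 599).
Check: 235² = 55225 ≡ 117 (mod 599). The two roots are 235 and 364.

235, 364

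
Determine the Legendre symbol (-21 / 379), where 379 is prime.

-1

First reduce: -21 ≡ 358 (mod 379).
Pull out 2: since 379 ≡ 3 (mod 8), (2/379) = -1.
Reciprocity: 179 ≡ 3 and 379 ≡ 3 (mod 4), so (179/379) = −(379/179).
Reduce top mod 179: now compute (21/179).
Reciprocity: 21 ≡ 1 and 179 ≡ 3 (mod 4), so (21/179) = +(179/21).
Reduce top mod 21: now compute (11/21).
Reciprocity: 11 ≡ 3 and 21 ≡ 1 (mod 4), so (11/21) = +(21/11).
Reduce top mod 11: now compute (10/11).
Pull out 2: since 11 ≡ 3 (mod 8), (2/11) = -1.
Reciprocity: 5 ≡ 1 and 11 ≡ 3 (mod 4), so (5/11) = +(11/5).
Reduce top mod 5: now compute (1/5).
Reached (1/5) = 1. Collecting the sign flips along the way, the symbol is -1.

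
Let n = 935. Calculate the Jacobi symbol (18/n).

Pull out 2: since 935 ≡ 7 (mod 8), (2/935) = +1.
Reciprocity: 9 ≡ 1 and 935 ≡ 3 (mod 4), so (9/935) = +(935/9).
Reduce top mod 9: now compute (8/9).
Pull out 2^3: since 9 ≡ 1 (mod 8), (2/9) = +1, so (2/9)^3 = +1.
Reached (1/9) = 1. Collecting the sign flips along the way, the symbol is +1.

1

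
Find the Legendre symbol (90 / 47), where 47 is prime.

Euler's criterion: (90/47) ≡ 43^23 (mod 47).
43^2 ≡ 16 (mod 47)
43^4 ≡ 21 (mod 47)
43^8 ≡ 18 (mod 47)
43^16 ≡ 42 (mod 47)
43^23 = 43^(16+4+2+1) ≡ 46 (mod 47).
Result is 46 ≡ −1, so (90/47) = −1.

-1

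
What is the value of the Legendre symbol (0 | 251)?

Top reduces to 0: gcd > 1, so the symbol is 0.

0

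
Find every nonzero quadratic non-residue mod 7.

3 5 6

Square k = 1,…,3 (k and 7−k give the same square):
1²=1, 2²=4, 3²≡2 (mod 7).
The residues are {1, 2, 4}; the non-residues are the remaining 3 nonzero classes.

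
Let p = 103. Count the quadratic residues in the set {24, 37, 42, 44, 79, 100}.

2

(24/103) = -1 → non-residue.
(37/103) = -1 → non-residue.
(42/103) = -1 → non-residue.
(44/103) = -1 → non-residue.
(79/103) = +1 → QR.
(100/103) = +1 → QR.
Total quadratic residues among the 6: 2.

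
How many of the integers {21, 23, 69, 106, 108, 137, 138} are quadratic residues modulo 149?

1

(21/149) = -1 → non-residue.
(23/149) = -1 → non-residue.
(69/149) = +1 → QR.
(106/149) = -1 → non-residue.
(108/149) = -1 → non-residue.
(137/149) = -1 → non-residue.
(138/149) = -1 → non-residue.
Total quadratic residues among the 7: 1.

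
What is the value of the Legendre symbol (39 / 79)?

-1

Reciprocity: 39 ≡ 3 and 79 ≡ 3 (mod 4), so (39/79) = −(79/39).
Reduce top mod 39: now compute (1/39).
Reached (1/39) = 1. Collecting the sign flips along the way, the symbol is -1.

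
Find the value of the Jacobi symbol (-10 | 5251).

1

First reduce: -10 ≡ 5241 (mod 5251).
Reciprocity: 5241 ≡ 1 and 5251 ≡ 3 (mod 4), so (5241/5251) = +(5251/5241).
Reduce top mod 5241: now compute (10/5241).
Pull out 2: since 5241 ≡ 1 (mod 8), (2/5241) = +1.
Reciprocity: 5 ≡ 1 and 5241 ≡ 1 (mod 4), so (5/5241) = +(5241/5).
Reduce top mod 5: now compute (1/5).
Reached (1/5) = 1. Collecting the sign flips along the way, the symbol is +1.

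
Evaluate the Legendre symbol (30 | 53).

Euler's criterion: (30/53) ≡ 30^26 (mod 53).
30^2 ≡ 52 (mod 53)
30^4 ≡ 1 (mod 53)
30^8 ≡ 1 (mod 53)
30^16 ≡ 1 (mod 53)
30^26 = 30^(16+8+2) ≡ 52 (mod 53).
Result is 52 ≡ −1, so (30/53) = −1.

-1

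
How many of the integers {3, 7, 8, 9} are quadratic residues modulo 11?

(3/11) = +1 → QR.
(7/11) = -1 → non-residue.
(8/11) = -1 → non-residue.
(9/11) = +1 → QR.
Total quadratic residues among the 4: 2.

2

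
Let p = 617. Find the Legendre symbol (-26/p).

-1

First reduce: -26 ≡ 591 (mod 617).
Reciprocity: 591 ≡ 3 and 617 ≡ 1 (mod 4), so (591/617) = +(617/591).
Reduce top mod 591: now compute (26/591).
Pull out 2: since 591 ≡ 7 (mod 8), (2/591) = +1.
Reciprocity: 13 ≡ 1 and 591 ≡ 3 (mod 4), so (13/591) = +(591/13).
Reduce top mod 13: now compute (6/13).
Pull out 2: since 13 ≡ 5 (mod 8), (2/13) = -1.
Reciprocity: 3 ≡ 3 and 13 ≡ 1 (mod 4), so (3/13) = +(13/3).
Reduce top mod 3: now compute (1/3).
Reached (1/3) = 1. Collecting the sign flips along the way, the symbol is -1.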